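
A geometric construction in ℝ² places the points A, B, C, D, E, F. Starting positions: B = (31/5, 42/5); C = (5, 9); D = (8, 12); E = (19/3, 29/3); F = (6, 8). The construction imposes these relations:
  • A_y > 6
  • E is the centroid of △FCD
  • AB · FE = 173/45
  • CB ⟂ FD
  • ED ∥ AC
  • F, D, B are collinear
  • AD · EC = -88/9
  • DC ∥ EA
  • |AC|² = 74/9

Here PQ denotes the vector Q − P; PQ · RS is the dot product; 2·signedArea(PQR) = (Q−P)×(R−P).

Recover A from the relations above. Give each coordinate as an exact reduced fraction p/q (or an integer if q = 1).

A = (10/3, 20/3)

1. A_x = 10/3  [ED ∥ AC ∩ DC ∥ EA]
2. A_y = 20/3  [ED ∥ AC ∩ DC ∥ EA]
   → A = (10/3, 20/3)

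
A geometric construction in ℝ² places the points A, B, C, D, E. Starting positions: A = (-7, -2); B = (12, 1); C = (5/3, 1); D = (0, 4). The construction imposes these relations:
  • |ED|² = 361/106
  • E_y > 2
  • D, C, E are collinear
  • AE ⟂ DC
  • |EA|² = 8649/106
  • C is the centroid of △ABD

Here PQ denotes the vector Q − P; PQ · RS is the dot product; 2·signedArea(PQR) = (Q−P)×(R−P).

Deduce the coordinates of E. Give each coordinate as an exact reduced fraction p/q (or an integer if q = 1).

E = (95/106, 253/106)

1. E_x = 95/106  [D, C, E are collinear ∩ AE ⟂ DC]
2. E_y = 253/106  [D, C, E are collinear ∩ AE ⟂ DC]
   → E = (95/106, 253/106)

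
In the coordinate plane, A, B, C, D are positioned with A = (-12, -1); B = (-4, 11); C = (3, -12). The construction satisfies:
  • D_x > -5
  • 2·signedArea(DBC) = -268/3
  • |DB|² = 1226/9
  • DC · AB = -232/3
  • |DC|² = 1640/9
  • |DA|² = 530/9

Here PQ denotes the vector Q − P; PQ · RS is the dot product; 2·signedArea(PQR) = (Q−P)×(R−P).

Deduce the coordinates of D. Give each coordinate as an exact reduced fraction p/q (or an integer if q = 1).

1. D_x = -13/3  [DC · AB = -232/3 ∩ 2·signedArea(DBC) = -268/3]
2. D_y = -2/3  [DC · AB = -232/3 ∩ 2·signedArea(DBC) = -268/3]
   → D = (-13/3, -2/3)

D = (-13/3, -2/3)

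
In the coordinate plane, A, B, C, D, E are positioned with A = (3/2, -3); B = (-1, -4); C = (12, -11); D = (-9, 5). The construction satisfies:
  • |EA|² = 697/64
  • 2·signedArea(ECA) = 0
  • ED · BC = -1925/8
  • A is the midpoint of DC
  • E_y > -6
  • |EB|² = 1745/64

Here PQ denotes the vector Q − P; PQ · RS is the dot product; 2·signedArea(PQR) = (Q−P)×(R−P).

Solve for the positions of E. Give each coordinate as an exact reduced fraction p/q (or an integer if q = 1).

E = (33/8, -5)

1. E_x = 33/8  [2·signedArea(ECA) = 0 ∩ ED · BC = -1925/8]
2. E_y = -5  [2·signedArea(ECA) = 0 ∩ ED · BC = -1925/8]
   → E = (33/8, -5)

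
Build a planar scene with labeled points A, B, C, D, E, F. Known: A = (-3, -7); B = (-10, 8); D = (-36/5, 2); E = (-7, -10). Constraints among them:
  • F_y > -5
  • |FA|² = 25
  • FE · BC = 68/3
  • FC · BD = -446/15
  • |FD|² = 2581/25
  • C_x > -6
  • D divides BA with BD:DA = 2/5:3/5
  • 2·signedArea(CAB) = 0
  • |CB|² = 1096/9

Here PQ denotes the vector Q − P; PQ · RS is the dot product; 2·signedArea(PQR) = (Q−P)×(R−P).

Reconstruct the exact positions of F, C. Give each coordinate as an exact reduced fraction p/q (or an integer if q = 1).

C = (-16/3, -2)
F = (1, -4)

1. C_x = -16/3  [line -15·x + -7·y + -94 = 0 ∩ |CB|² = 1096/9]
2. C_y = -2  [line -15·x + -7·y + -94 = 0 ∩ |CB|² = 1096/9]
   → C = (-16/3, -2)
3. F_x = 1  [line -14/3·x + 10·y + 134/3 = 0 ∩ |FA|² = 25]
4. F_y = -4  [line -14/3·x + 10·y + 134/3 = 0 ∩ |FA|² = 25]
   → F = (1, -4)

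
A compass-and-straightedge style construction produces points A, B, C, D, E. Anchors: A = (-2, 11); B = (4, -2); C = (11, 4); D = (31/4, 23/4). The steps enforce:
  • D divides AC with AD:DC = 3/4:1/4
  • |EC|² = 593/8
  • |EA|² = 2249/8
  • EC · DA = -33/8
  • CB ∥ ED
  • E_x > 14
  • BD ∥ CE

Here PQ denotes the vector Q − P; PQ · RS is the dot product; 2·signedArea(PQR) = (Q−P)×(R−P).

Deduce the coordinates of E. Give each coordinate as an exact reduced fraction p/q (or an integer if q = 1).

1. E_x = 59/4  [CB ∥ ED ∩ BD ∥ CE]
2. E_y = 47/4  [CB ∥ ED ∩ BD ∥ CE]
   → E = (59/4, 47/4)

E = (59/4, 47/4)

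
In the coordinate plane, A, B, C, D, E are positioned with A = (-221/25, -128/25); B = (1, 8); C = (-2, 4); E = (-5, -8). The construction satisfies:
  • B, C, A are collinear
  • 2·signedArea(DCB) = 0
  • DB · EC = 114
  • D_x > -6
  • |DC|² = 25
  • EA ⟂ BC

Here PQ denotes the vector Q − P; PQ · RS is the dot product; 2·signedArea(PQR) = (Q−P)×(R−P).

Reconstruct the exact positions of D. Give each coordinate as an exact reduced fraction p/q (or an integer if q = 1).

D = (-5, 0)

1. D_x = -5  [2·signedArea(DCB) = 0 ∩ DB · EC = 114]
2. D_y = 0  [2·signedArea(DCB) = 0 ∩ DB · EC = 114]
   → D = (-5, 0)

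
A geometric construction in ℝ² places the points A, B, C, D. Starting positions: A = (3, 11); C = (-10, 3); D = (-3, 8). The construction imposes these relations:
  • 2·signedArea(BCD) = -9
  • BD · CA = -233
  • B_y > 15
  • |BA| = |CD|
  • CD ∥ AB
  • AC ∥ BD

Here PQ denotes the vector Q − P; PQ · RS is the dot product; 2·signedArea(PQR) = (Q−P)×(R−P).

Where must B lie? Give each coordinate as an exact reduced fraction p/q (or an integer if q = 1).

B = (10, 16)

1. B_x = 10  [AC ∥ BD ∩ CD ∥ AB]
2. B_y = 16  [AC ∥ BD ∩ CD ∥ AB]
   → B = (10, 16)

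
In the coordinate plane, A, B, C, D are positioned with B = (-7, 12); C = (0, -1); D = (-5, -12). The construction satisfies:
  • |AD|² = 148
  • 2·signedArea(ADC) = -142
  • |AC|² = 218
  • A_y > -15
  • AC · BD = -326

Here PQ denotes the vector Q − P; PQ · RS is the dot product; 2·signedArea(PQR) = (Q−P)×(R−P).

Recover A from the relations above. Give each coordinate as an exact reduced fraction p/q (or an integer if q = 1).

1. A_x = 7  [2·signedArea(ADC) = -142 ∩ AC · BD = -326]
2. A_y = -14  [2·signedArea(ADC) = -142 ∩ AC · BD = -326]
   → A = (7, -14)

A = (7, -14)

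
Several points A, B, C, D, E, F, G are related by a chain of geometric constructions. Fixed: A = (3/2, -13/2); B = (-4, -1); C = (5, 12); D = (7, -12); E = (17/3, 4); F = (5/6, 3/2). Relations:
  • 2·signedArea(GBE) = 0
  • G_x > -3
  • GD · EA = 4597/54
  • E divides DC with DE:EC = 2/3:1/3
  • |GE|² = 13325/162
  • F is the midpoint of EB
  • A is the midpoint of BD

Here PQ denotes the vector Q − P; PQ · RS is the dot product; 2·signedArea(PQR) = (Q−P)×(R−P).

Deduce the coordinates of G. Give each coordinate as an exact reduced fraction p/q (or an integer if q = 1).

G = (-43/18, -1/6)

1. G_x = -43/18  [2·signedArea(GBE) = 0 ∩ GD · EA = 4597/54]
2. G_y = -1/6  [2·signedArea(GBE) = 0 ∩ GD · EA = 4597/54]
   → G = (-43/18, -1/6)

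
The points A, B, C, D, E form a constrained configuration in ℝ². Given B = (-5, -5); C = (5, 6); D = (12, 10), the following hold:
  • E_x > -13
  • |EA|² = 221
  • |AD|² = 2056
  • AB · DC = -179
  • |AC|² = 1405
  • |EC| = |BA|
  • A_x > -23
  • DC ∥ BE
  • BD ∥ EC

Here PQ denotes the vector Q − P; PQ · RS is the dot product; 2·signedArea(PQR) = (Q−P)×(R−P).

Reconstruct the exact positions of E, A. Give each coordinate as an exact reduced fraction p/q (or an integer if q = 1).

1. E_x = -12  [BD ∥ EC ∩ DC ∥ BE]
2. E_y = -9  [BD ∥ EC ∩ DC ∥ BE]
   → E = (-12, -9)
3. A_x = -22  [line 7·x + 4·y + 234 = 0 ∩ |AC|² = 1405]
4. A_y = -20  [line 7·x + 4·y + 234 = 0 ∩ |AC|² = 1405]
   → A = (-22, -20)

A = (-22, -20)
E = (-12, -9)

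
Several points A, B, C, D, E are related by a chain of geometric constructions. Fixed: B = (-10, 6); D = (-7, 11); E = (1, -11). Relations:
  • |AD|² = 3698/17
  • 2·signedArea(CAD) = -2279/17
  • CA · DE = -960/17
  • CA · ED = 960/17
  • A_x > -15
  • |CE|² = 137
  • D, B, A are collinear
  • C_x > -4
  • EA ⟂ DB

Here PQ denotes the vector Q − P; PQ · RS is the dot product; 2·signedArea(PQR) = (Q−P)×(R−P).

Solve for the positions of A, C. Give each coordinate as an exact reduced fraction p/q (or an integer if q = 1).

1. A_x = -248/17  [D, B, A are collinear ∩ EA ⟂ DB]
2. A_y = -28/17  [D, B, A are collinear ∩ EA ⟂ DB]
   → A = (-248/17, -28/17)
3. C_x = -3  [CA · DE = -960/17 ∩ 2·signedArea(CAD) = -2279/17]
4. C_y = 0  [CA · DE = -960/17 ∩ 2·signedArea(CAD) = -2279/17]
   → C = (-3, 0)

A = (-248/17, -28/17)
C = (-3, 0)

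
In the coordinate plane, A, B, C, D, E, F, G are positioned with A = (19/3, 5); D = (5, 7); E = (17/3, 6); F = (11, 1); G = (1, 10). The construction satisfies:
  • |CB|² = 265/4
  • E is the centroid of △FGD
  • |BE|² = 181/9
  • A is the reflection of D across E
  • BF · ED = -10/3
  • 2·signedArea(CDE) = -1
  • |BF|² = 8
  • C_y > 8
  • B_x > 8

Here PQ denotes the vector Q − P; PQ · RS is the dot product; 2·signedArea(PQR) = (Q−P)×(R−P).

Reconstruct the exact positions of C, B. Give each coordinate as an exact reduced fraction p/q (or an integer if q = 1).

1. B_x = 9  [line 2/3·x + -1·y + -3 = 0 ∩ |BE|² = 181/9]
2. B_y = 3  [line 2/3·x + -1·y + -3 = 0 ∩ |BE|² = 181/9]
   → B = (9, 3)
3. C_x = 3  [line 1·x + 2/3·y + -26/3 = 0 ∩ |CB|² = 265/4]
4. C_y = 17/2  [line 1·x + 2/3·y + -26/3 = 0 ∩ |CB|² = 265/4]
   → C = (3, 17/2)

B = (9, 3)
C = (3, 17/2)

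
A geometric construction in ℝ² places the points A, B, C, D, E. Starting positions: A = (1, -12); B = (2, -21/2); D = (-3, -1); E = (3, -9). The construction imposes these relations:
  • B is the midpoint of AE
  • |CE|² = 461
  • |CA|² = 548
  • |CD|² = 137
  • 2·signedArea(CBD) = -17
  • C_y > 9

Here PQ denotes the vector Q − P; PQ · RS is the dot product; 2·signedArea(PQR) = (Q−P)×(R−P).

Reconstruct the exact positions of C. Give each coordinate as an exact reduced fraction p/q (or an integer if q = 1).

C = (-7, 10)

1. C_x = -7  [line -19/2·x + -5·y + -33/2 = 0 ∩ |CD|² = 137]
2. C_y = 10  [line -19/2·x + -5·y + -33/2 = 0 ∩ |CD|² = 137]
   → C = (-7, 10)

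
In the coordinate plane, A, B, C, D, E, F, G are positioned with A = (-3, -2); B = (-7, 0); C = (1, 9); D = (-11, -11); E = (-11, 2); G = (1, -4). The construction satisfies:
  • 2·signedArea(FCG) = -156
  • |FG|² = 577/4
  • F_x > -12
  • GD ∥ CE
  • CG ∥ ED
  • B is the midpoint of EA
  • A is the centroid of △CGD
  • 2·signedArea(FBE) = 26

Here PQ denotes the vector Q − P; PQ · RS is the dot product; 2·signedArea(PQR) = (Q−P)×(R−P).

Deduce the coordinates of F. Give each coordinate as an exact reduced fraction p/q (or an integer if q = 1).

1. F_x = -11  [2·signedArea(FBE) = 26 ∩ 2·signedArea(FCG) = -156]
2. F_y = -9/2  [2·signedArea(FBE) = 26 ∩ 2·signedArea(FCG) = -156]
   → F = (-11, -9/2)

F = (-11, -9/2)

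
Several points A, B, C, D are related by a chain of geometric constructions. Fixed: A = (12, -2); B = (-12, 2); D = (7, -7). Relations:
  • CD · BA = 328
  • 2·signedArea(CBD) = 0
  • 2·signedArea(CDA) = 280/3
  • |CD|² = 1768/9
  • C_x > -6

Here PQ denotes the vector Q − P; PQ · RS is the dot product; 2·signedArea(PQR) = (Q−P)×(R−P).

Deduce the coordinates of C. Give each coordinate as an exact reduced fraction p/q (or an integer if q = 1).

1. C_x = -17/3  [2·signedArea(CBD) = 0 ∩ 2·signedArea(CDA) = 280/3]
2. C_y = -1  [2·signedArea(CBD) = 0 ∩ 2·signedArea(CDA) = 280/3]
   → C = (-17/3, -1)

C = (-17/3, -1)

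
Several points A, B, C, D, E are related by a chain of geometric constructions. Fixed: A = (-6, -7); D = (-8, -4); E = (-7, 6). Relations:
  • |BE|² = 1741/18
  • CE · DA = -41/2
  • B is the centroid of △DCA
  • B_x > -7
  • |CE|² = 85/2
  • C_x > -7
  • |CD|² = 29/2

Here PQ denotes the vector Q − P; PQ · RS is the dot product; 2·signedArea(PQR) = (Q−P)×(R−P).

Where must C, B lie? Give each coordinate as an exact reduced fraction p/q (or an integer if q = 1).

1. C_x = -13/2  [line -2·x + 3·y + -23/2 = 0 ∩ |CD|² = 29/2]
2. C_y = -1/2  [line -2·x + 3·y + -23/2 = 0 ∩ |CD|² = 29/2]
   → C = (-13/2, -1/2)
3. B_x = -41/6  [B is the centroid of △DCA]
4. B_y = -23/6  [B is the centroid of △DCA]
   → B = (-41/6, -23/6)

B = (-41/6, -23/6)
C = (-13/2, -1/2)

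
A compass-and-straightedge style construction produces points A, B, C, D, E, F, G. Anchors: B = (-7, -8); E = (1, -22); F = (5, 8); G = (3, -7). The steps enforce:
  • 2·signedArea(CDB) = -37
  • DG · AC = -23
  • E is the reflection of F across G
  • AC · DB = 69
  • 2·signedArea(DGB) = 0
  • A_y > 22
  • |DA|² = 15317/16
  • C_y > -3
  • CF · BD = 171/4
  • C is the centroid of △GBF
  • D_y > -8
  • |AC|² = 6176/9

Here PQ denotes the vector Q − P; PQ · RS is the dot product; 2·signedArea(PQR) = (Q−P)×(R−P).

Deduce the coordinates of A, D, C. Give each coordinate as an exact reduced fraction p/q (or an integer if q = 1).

1. C_x = 1/3  [C is the centroid of △GBF]
2. C_y = -7/3  [C is the centroid of △GBF]
   → C = (1/3, -7/3)
3. D_x = 1/2  [2·signedArea(DGB) = 0 ∩ 2·signedArea(CDB) = -37]
4. D_y = -29/4  [2·signedArea(DGB) = 0 ∩ 2·signedArea(CDB) = -37]
   → D = (1/2, -29/4)
5. A_x = 7  [line 15/2·x + 3/4·y + -279/4 = 0 ∩ |AC|² = 6176/9]
6. A_y = 23  [line 15/2·x + 3/4·y + -279/4 = 0 ∩ |AC|² = 6176/9]
   → A = (7, 23)

A = (7, 23)
C = (1/3, -7/3)
D = (1/2, -29/4)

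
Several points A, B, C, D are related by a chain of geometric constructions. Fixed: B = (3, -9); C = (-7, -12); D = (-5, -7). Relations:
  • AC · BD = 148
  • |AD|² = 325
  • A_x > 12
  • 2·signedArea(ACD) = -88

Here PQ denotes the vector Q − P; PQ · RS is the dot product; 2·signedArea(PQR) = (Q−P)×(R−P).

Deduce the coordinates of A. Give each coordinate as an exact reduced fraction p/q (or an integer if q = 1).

1. A_x = 13  [2·signedArea(ACD) = -88 ∩ AC · BD = 148]
2. A_y = -6  [2·signedArea(ACD) = -88 ∩ AC · BD = 148]
   → A = (13, -6)

A = (13, -6)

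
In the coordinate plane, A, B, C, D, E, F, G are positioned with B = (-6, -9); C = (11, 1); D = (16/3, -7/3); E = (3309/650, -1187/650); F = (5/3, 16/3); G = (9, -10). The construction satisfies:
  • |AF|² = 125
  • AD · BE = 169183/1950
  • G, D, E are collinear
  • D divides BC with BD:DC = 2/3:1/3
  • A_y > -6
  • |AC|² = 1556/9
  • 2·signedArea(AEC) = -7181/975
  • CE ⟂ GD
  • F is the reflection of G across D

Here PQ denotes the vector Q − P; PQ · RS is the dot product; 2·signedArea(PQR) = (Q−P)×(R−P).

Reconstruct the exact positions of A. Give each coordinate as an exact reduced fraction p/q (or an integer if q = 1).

1. A_x = -1/3  [2·signedArea(AEC) = -7181/975 ∩ AD · BE = 169183/1950]
2. A_y = -17/3  [2·signedArea(AEC) = -7181/975 ∩ AD · BE = 169183/1950]
   → A = (-1/3, -17/3)

A = (-1/3, -17/3)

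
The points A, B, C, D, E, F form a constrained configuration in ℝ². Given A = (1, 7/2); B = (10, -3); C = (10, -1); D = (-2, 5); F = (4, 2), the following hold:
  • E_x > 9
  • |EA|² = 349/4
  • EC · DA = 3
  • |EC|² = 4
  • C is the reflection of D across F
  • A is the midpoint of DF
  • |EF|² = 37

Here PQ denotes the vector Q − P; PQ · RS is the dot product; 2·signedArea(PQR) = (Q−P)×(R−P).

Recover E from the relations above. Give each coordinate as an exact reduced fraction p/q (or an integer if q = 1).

1. E_x = 10  [line -3·x + 3/2·y + 57/2 = 0 ∩ |EA|² = 349/4]
2. E_y = 1  [line -3·x + 3/2·y + 57/2 = 0 ∩ |EA|² = 349/4]
   → E = (10, 1)

E = (10, 1)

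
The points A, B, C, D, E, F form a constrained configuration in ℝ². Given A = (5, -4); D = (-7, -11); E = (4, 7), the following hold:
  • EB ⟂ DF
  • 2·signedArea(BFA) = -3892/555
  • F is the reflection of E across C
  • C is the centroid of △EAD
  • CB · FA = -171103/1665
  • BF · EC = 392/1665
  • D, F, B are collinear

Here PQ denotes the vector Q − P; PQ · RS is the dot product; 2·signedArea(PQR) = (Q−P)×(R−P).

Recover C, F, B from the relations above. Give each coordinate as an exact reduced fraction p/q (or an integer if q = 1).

B = (-372/185, -2319/185)
C = (2/3, -8/3)
F = (-8/3, -37/3)

1. C_x = 2/3  [C is the centroid of △EAD]
2. C_y = -8/3  [C is the centroid of △EAD]
   → C = (2/3, -8/3)
3. F_x = -8/3  [F is the reflection of E across C]
4. F_y = -37/3  [F is the reflection of E across C]
   → F = (-8/3, -37/3)
5. B_x = -372/185  [D, F, B are collinear ∩ EB ⟂ DF]
6. B_y = -2319/185  [D, F, B are collinear ∩ EB ⟂ DF]
   → B = (-372/185, -2319/185)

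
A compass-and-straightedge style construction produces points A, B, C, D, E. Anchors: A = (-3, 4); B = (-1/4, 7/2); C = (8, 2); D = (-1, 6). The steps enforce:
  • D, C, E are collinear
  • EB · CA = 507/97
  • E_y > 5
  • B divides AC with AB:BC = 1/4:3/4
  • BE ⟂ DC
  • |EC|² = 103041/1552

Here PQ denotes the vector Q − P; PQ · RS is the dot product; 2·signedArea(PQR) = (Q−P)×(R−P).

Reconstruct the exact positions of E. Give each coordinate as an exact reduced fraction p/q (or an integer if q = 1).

E = (215/388, 515/97)

1. E_x = 215/388  [D, C, E are collinear ∩ BE ⟂ DC]
2. E_y = 515/97  [D, C, E are collinear ∩ BE ⟂ DC]
   → E = (215/388, 515/97)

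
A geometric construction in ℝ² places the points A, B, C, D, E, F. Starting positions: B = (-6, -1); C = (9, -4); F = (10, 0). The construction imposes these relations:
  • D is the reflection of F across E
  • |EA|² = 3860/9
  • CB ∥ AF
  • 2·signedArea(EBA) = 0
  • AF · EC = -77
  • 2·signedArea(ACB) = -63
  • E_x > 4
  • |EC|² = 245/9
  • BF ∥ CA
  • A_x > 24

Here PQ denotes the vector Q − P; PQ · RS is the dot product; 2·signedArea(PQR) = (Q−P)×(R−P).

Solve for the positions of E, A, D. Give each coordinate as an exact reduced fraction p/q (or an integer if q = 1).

1. A_x = 25  [CB ∥ AF ∩ BF ∥ CA]
2. A_y = -3  [CB ∥ AF ∩ BF ∥ CA]
   → A = (25, -3)
3. E_x = 13/3  [2·signedArea(EBA) = 0 ∩ AF · EC = -77]
4. E_y = -5/3  [2·signedArea(EBA) = 0 ∩ AF · EC = -77]
   → E = (13/3, -5/3)
5. D_x = -4/3  [D is the reflection of F across E]
6. D_y = -10/3  [D is the reflection of F across E]
   → D = (-4/3, -10/3)

A = (25, -3)
D = (-4/3, -10/3)
E = (13/3, -5/3)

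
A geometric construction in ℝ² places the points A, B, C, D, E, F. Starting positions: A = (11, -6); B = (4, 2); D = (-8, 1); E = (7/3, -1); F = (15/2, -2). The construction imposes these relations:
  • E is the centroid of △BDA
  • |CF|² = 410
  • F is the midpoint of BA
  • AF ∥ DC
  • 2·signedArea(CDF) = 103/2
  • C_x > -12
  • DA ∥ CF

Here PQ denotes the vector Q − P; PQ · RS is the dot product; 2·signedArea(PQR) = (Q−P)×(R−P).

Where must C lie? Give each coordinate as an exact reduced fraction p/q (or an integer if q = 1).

C = (-23/2, 5)

1. C_x = -23/2  [DA ∥ CF ∩ AF ∥ DC]
2. C_y = 5  [DA ∥ CF ∩ AF ∥ DC]
   → C = (-23/2, 5)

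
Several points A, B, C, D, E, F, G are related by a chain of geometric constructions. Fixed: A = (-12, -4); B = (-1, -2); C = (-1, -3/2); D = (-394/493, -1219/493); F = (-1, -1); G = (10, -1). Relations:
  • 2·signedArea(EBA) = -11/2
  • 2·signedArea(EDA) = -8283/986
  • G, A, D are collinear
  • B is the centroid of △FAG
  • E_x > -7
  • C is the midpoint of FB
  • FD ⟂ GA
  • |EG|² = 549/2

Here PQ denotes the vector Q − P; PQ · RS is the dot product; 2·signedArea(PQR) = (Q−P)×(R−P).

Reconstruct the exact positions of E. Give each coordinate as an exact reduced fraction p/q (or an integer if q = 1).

E = (-13/2, -5/2)

1. E_x = -13/2  [2·signedArea(EDA) = -8283/986 ∩ 2·signedArea(EBA) = -11/2]
2. E_y = -5/2  [2·signedArea(EDA) = -8283/986 ∩ 2·signedArea(EBA) = -11/2]
   → E = (-13/2, -5/2)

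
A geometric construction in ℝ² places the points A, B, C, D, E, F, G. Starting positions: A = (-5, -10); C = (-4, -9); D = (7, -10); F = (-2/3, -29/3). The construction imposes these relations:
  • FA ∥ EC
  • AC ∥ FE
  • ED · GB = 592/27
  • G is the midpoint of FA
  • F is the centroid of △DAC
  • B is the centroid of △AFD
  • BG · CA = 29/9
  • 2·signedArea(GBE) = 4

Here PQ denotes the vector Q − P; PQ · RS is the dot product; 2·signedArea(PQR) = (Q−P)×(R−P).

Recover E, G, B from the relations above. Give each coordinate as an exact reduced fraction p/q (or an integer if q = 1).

B = (4/9, -89/9)
E = (1/3, -26/3)
G = (-17/6, -59/6)

1. E_x = 1/3  [FA ∥ EC ∩ AC ∥ FE]
2. E_y = -26/3  [FA ∥ EC ∩ AC ∥ FE]
   → E = (1/3, -26/3)
3. G_x = -17/6  [G is the midpoint of FA]
4. G_y = -59/6  [G is the midpoint of FA]
   → G = (-17/6, -59/6)
5. B_x = 4/9  [B is the centroid of △AFD]
6. B_y = -89/9  [B is the centroid of △AFD]
   → B = (4/9, -89/9)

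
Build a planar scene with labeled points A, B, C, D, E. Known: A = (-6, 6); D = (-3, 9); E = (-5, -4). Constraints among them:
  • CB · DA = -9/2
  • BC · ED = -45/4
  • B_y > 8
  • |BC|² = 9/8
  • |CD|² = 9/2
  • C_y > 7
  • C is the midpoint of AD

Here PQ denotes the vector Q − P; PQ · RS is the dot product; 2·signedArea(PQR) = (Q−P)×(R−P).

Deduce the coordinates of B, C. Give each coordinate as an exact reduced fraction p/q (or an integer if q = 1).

1. C_x = -9/2  [C is the midpoint of AD]
2. C_y = 15/2  [C is the midpoint of AD]
   → C = (-9/2, 15/2)
3. B_x = -15/4  [BC · ED = -45/4 ∩ CB · DA = -9/2]
4. B_y = 33/4  [BC · ED = -45/4 ∩ CB · DA = -9/2]
   → B = (-15/4, 33/4)

B = (-15/4, 33/4)
C = (-9/2, 15/2)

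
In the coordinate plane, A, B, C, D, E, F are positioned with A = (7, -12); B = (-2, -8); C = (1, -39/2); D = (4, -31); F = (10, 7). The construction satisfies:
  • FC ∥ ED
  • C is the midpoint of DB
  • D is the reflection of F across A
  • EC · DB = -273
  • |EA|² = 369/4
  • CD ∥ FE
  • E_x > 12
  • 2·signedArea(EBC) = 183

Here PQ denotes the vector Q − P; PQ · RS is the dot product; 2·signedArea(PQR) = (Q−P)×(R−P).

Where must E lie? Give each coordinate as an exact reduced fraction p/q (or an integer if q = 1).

E = (13, -9/2)

1. E_x = 13  [FC ∥ ED ∩ CD ∥ FE]
2. E_y = -9/2  [FC ∥ ED ∩ CD ∥ FE]
   → E = (13, -9/2)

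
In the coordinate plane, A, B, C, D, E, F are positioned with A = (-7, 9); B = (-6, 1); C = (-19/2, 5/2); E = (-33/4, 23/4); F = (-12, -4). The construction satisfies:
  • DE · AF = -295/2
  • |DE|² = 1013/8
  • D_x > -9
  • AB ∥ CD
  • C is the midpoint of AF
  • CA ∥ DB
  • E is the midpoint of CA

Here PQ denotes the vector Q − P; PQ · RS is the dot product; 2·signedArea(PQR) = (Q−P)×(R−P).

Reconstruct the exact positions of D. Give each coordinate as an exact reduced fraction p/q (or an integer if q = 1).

D = (-17/2, -11/2)

1. D_x = -17/2  [CA ∥ DB ∩ AB ∥ CD]
2. D_y = -11/2  [CA ∥ DB ∩ AB ∥ CD]
   → D = (-17/2, -11/2)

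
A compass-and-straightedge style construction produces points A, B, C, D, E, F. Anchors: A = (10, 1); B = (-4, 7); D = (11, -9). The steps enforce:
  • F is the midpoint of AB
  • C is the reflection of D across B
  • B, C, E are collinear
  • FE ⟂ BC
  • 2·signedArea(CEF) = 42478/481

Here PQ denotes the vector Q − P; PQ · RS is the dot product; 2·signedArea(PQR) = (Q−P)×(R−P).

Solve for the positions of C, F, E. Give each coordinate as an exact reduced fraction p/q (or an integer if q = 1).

C = (-19, 23)
E = (371/481, 919/481)
F = (3, 4)

1. C_x = -19  [C is the reflection of D across B]
2. C_y = 23  [C is the reflection of D across B]
   → C = (-19, 23)
3. F_x = 3  [F is the midpoint of AB]
4. F_y = 4  [F is the midpoint of AB]
   → F = (3, 4)
5. E_x = 371/481  [B, C, E are collinear ∩ FE ⟂ BC]
6. E_y = 919/481  [B, C, E are collinear ∩ FE ⟂ BC]
   → E = (371/481, 919/481)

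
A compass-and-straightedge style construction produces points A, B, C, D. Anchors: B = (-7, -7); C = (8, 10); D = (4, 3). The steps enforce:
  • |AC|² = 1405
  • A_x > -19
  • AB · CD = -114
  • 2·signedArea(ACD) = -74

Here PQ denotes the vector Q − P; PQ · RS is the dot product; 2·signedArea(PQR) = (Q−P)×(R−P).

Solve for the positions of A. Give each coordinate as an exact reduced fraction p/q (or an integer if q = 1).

A = (-18, -17)

1. A_x = -18  [2·signedArea(ACD) = -74 ∩ AB · CD = -114]
2. A_y = -17  [2·signedArea(ACD) = -74 ∩ AB · CD = -114]
   → A = (-18, -17)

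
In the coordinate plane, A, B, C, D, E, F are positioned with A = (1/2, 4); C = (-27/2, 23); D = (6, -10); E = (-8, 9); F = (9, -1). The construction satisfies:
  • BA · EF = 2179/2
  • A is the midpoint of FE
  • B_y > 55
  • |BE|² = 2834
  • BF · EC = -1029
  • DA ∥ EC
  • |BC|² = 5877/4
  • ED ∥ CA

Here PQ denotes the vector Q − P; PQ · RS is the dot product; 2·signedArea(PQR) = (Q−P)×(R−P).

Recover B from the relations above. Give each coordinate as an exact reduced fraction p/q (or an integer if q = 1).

B = (-33, 56)

1. B_x = -33  [BA · EF = 2179/2 ∩ BF · EC = -1029]
2. B_y = 56  [BA · EF = 2179/2 ∩ BF · EC = -1029]
   → B = (-33, 56)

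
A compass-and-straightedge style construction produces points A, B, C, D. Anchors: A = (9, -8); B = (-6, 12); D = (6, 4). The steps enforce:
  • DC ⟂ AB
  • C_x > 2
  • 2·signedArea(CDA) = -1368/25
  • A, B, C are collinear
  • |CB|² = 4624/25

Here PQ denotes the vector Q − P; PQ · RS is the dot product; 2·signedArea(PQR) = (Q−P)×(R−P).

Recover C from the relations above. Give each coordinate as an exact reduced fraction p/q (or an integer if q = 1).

1. C_x = 54/25  [A, B, C are collinear ∩ DC ⟂ AB]
2. C_y = 28/25  [A, B, C are collinear ∩ DC ⟂ AB]
   → C = (54/25, 28/25)

C = (54/25, 28/25)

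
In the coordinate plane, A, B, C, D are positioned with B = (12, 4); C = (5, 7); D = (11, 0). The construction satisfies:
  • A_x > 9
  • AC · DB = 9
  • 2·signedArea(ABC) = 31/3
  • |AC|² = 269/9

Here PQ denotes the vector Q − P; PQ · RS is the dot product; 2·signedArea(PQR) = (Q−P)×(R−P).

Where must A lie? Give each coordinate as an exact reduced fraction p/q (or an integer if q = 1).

1. A_x = 28/3  [AC · DB = 9 ∩ 2·signedArea(ABC) = 31/3]
2. A_y = 11/3  [AC · DB = 9 ∩ 2·signedArea(ABC) = 31/3]
   → A = (28/3, 11/3)

A = (28/3, 11/3)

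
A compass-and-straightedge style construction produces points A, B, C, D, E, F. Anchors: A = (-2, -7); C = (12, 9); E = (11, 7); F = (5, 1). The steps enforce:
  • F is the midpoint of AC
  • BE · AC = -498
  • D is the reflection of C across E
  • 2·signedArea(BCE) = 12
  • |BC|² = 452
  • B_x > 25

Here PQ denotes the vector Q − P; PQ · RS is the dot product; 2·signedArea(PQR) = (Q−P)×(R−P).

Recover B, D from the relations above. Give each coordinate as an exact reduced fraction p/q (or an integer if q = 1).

B = (26, 25)
D = (10, 5)

1. B_x = 26  [2·signedArea(BCE) = 12 ∩ BE · AC = -498]
2. B_y = 25  [2·signedArea(BCE) = 12 ∩ BE · AC = -498]
   → B = (26, 25)
3. D_x = 10  [D is the reflection of C across E]
4. D_y = 5  [D is the reflection of C across E]
   → D = (10, 5)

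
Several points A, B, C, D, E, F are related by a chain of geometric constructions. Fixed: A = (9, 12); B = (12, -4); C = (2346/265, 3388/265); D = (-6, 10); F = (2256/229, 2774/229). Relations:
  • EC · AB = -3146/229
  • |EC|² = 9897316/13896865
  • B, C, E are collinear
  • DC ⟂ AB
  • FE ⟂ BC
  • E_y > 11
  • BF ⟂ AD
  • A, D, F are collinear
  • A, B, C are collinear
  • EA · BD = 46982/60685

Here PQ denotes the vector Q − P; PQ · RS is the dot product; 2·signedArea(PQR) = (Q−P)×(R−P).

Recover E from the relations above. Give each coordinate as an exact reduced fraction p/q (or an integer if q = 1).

1. E_x = 546672/60685  [B, C, E are collinear ∩ FE ⟂ BC]
2. E_y = 725516/60685  [B, C, E are collinear ∩ FE ⟂ BC]
   → E = (546672/60685, 725516/60685)

E = (546672/60685, 725516/60685)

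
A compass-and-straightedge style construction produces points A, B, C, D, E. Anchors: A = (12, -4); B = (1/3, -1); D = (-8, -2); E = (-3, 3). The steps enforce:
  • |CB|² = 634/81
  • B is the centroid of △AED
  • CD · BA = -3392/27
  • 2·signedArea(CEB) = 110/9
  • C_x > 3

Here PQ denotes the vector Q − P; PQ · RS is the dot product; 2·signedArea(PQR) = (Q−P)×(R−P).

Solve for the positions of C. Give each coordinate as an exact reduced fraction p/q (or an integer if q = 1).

1. C_x = 28/9  [2·signedArea(CEB) = 110/9 ∩ CD · BA = -3392/27]
2. C_y = -2/3  [2·signedArea(CEB) = 110/9 ∩ CD · BA = -3392/27]
   → C = (28/9, -2/3)

C = (28/9, -2/3)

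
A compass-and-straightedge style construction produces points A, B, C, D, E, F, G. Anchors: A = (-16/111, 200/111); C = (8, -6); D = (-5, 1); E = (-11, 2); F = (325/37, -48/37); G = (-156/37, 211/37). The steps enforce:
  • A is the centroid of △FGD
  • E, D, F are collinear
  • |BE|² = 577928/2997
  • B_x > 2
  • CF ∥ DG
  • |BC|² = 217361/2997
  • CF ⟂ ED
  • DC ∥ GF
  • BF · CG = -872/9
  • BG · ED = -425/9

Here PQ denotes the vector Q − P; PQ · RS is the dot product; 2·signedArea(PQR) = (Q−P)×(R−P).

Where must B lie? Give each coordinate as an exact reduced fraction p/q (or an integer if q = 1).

1. B_x = 943/333  [BG · ED = -425/9 ∩ BF · CG = -872/9]
2. B_y = 256/333  [BG · ED = -425/9 ∩ BF · CG = -872/9]
   → B = (943/333, 256/333)

B = (943/333, 256/333)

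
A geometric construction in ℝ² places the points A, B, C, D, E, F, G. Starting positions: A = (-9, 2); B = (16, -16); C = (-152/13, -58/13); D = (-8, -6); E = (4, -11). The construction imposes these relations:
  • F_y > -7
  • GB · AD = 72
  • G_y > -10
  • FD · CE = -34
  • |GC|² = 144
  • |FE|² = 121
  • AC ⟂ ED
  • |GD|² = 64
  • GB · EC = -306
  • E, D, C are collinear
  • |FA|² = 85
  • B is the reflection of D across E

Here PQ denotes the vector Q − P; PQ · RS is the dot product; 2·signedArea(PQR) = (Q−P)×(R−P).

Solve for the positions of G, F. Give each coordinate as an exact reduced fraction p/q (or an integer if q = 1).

F = (-80/13, -88/13)
G = (-8/13, -118/13)

1. G_x = -8/13  [GB · EC = -306 ∩ GB · AD = 72]
2. G_y = -118/13  [GB · EC = -306 ∩ GB · AD = 72]
   → G = (-8/13, -118/13)
3. F_x = -80/13  [line -204/13·x + 85/13·y + -680/13 = 0 ∩ |FE|² = 121]
4. F_y = -88/13  [line -204/13·x + 85/13·y + -680/13 = 0 ∩ |FE|² = 121]
   → F = (-80/13, -88/13)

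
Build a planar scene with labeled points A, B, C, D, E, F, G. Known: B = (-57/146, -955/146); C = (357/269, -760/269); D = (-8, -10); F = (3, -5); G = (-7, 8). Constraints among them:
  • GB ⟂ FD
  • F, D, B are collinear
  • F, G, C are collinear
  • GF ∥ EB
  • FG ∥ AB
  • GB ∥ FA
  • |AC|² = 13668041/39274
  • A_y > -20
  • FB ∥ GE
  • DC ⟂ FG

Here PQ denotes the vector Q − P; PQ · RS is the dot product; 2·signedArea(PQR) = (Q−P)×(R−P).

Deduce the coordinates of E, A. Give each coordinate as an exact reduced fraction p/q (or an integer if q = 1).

1. E_x = -1517/146  [GF ∥ EB ∩ FB ∥ GE]
2. E_y = 943/146  [GF ∥ EB ∩ FB ∥ GE]
   → E = (-1517/146, 943/146)
3. A_x = 1403/146  [FG ∥ AB ∩ GB ∥ FA]
4. A_y = -2853/146  [FG ∥ AB ∩ GB ∥ FA]
   → A = (1403/146, -2853/146)

A = (1403/146, -2853/146)
E = (-1517/146, 943/146)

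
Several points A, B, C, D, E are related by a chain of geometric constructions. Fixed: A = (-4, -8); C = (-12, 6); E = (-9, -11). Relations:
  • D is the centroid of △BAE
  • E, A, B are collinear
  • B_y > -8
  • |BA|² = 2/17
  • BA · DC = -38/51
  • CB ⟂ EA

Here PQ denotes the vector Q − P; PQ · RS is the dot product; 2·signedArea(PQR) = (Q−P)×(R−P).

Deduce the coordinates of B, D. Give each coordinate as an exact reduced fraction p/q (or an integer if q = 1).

B = (-63/17, -133/17)
D = (-284/51, -152/17)

1. B_x = -63/17  [E, A, B are collinear ∩ CB ⟂ EA]
2. B_y = -133/17  [E, A, B are collinear ∩ CB ⟂ EA]
   → B = (-63/17, -133/17)
3. D_x = -284/51  [D is the centroid of △BAE]
4. D_y = -152/17  [D is the centroid of △BAE]
   → D = (-284/51, -152/17)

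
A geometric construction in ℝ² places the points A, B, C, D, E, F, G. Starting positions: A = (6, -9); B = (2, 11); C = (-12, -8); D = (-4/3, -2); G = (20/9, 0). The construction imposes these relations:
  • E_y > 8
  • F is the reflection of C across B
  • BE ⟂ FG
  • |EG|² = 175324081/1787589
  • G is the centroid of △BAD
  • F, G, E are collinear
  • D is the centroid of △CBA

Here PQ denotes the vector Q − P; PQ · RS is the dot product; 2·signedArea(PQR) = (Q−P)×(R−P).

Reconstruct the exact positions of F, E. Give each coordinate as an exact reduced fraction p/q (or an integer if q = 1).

E = (140258/22069, 198615/22069)
F = (16, 30)

1. F_x = 16  [F is the reflection of C across B]
2. F_y = 30  [F is the reflection of C across B]
   → F = (16, 30)
3. E_x = 140258/22069  [F, G, E are collinear ∩ BE ⟂ FG]
4. E_y = 198615/22069  [F, G, E are collinear ∩ BE ⟂ FG]
   → E = (140258/22069, 198615/22069)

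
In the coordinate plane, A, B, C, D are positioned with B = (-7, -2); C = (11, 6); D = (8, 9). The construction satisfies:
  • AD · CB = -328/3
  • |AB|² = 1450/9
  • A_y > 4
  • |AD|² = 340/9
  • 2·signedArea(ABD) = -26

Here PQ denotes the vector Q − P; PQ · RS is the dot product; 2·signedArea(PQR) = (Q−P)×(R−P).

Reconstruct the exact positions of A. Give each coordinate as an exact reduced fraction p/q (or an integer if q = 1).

1. A_x = 4  [AD · CB = -328/3 ∩ 2·signedArea(ABD) = -26]
2. A_y = 13/3  [AD · CB = -328/3 ∩ 2·signedArea(ABD) = -26]
   → A = (4, 13/3)

A = (4, 13/3)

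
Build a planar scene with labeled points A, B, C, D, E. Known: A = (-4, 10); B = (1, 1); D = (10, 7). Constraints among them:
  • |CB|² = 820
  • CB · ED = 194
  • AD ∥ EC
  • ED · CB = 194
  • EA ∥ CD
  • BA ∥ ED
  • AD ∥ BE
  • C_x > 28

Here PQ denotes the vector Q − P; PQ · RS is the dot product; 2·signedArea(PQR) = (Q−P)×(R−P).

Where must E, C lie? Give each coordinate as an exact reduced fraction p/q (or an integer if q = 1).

C = (29, -5)
E = (15, -2)

1. E_x = 15  [BA ∥ ED ∩ AD ∥ BE]
2. E_y = -2  [BA ∥ ED ∩ AD ∥ BE]
   → E = (15, -2)
3. C_x = 29  [EA ∥ CD ∩ AD ∥ EC]
4. C_y = -5  [EA ∥ CD ∩ AD ∥ EC]
   → C = (29, -5)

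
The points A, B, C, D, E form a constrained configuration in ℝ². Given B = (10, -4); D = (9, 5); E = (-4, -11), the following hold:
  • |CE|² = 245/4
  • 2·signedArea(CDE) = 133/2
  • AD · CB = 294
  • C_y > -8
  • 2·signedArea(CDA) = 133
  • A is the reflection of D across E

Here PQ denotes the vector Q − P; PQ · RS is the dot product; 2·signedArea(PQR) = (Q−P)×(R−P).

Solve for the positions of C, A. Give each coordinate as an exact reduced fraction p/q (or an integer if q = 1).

1. C_x = 3  [line 16·x + -13·y + -291/2 = 0 ∩ |CE|² = 245/4]
2. C_y = -15/2  [line 16·x + -13·y + -291/2 = 0 ∩ |CE|² = 245/4]
   → C = (3, -15/2)
3. A_x = -17  [2·signedArea(CDA) = 133 ∩ A is the reflection of D across E]
4. A_y = -27  [2·signedArea(CDA) = 133 ∩ A is the reflection of D across E]
   → A = (-17, -27)

A = (-17, -27)
C = (3, -15/2)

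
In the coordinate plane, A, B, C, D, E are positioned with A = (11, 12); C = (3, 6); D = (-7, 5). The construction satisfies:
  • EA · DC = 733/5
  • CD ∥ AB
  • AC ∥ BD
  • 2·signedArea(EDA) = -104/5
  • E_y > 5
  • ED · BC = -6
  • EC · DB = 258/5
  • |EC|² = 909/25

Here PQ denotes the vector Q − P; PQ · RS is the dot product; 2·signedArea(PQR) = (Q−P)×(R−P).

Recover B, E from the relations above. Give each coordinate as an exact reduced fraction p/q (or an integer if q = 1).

B = (1, 11)
E = (-3, 27/5)

1. B_x = 1  [AC ∥ BD ∩ CD ∥ AB]
2. B_y = 11  [AC ∥ BD ∩ CD ∥ AB]
   → B = (1, 11)
3. E_x = -3  [EC · DB = 258/5 ∩ 2·signedArea(EDA) = -104/5]
4. E_y = 27/5  [EC · DB = 258/5 ∩ 2·signedArea(EDA) = -104/5]
   → E = (-3, 27/5)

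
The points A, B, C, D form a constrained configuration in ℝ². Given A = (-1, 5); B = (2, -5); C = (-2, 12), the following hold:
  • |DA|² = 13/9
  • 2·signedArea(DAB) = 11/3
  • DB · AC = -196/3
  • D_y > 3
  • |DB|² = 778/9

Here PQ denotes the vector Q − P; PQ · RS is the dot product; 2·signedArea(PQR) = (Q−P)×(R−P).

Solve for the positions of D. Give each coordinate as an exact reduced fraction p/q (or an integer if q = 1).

D = (-1/3, 4)

1. D_x = -1/3  [2·signedArea(DAB) = 11/3 ∩ DB · AC = -196/3]
2. D_y = 4  [2·signedArea(DAB) = 11/3 ∩ DB · AC = -196/3]
   → D = (-1/3, 4)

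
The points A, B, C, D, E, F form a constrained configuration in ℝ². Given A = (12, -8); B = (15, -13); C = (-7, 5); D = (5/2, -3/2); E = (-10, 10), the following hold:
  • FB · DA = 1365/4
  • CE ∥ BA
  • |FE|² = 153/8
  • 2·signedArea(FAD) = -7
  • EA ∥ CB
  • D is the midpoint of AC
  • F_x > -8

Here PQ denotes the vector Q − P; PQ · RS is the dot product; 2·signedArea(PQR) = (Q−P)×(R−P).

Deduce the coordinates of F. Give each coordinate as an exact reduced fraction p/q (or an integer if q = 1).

F = (-31/4, 25/4)

1. F_x = -31/4  [FB · DA = 1365/4 ∩ 2·signedArea(FAD) = -7]
2. F_y = 25/4  [FB · DA = 1365/4 ∩ 2·signedArea(FAD) = -7]
   → F = (-31/4, 25/4)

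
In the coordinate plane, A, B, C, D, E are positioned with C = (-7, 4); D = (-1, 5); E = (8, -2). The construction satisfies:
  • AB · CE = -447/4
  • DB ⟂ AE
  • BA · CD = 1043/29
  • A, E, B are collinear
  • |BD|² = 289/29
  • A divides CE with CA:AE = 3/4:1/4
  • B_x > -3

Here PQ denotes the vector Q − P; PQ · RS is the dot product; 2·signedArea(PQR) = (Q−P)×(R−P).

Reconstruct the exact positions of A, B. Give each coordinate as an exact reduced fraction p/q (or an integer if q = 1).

1. A_x = 17/4  [A divides CE with CA:AE = 3/4:1/4]
2. A_y = -1/2  [A divides CE with CA:AE = 3/4:1/4]
   → A = (17/4, -1/2)
3. B_x = -63/29  [A, E, B are collinear ∩ DB ⟂ AE]
4. B_y = 60/29  [A, E, B are collinear ∩ DB ⟂ AE]
   → B = (-63/29, 60/29)

A = (17/4, -1/2)
B = (-63/29, 60/29)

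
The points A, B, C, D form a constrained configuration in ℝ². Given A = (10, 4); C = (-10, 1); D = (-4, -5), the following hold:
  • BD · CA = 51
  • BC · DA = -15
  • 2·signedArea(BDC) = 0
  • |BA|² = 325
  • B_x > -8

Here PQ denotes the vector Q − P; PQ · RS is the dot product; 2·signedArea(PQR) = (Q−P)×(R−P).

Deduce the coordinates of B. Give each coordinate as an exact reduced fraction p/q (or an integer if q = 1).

B = (-7, -2)

1. B_x = -7  [2·signedArea(BDC) = 0 ∩ BC · DA = -15]
2. B_y = -2  [2·signedArea(BDC) = 0 ∩ BC · DA = -15]
   → B = (-7, -2)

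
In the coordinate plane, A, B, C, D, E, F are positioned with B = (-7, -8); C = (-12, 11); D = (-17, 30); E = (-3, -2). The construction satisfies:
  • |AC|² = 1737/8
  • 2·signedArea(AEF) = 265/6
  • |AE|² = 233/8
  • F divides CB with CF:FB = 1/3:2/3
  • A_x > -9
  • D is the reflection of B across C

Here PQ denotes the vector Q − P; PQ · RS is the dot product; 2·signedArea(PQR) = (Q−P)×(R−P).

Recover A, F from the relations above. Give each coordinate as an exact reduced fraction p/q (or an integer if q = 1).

A = (-33/4, -13/4)
F = (-31/3, 14/3)

1. F_x = -31/3  [F divides CB with CF:FB = 1/3:2/3]
2. F_y = 14/3  [F divides CB with CF:FB = 1/3:2/3]
   → F = (-31/3, 14/3)
3. A_x = -33/4  [line -20/3·x + -22/3·y + -473/6 = 0 ∩ |AC|² = 1737/8]
4. A_y = -13/4  [line -20/3·x + -22/3·y + -473/6 = 0 ∩ |AC|² = 1737/8]
   → A = (-33/4, -13/4)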